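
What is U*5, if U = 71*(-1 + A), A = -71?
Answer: -25560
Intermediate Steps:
U = -5112 (U = 71*(-1 - 71) = 71*(-72) = -5112)
U*5 = -5112*5 = -25560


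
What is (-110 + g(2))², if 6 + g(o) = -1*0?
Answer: 13456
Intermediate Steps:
g(o) = -6 (g(o) = -6 - 1*0 = -6 + 0 = -6)
(-110 + g(2))² = (-110 - 6)² = (-116)² = 13456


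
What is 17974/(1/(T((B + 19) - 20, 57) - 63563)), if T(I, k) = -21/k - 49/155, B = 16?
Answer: -177086518246/155 ≈ -1.1425e+9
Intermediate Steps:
T(I, k) = -49/155 - 21/k (T(I, k) = -21/k - 49*1/155 = -21/k - 49/155 = -49/155 - 21/k)
17974/(1/(T((B + 19) - 20, 57) - 63563)) = 17974/(1/((-49/155 - 21/57) - 63563)) = 17974/(1/((-49/155 - 21*1/57) - 63563)) = 17974/(1/((-49/155 - 7/19) - 63563)) = 17974/(1/(-2016/2945 - 63563)) = 17974/(1/(-187195051/2945)) = 17974/(-2945/187195051) = 17974*(-187195051/2945) = -177086518246/155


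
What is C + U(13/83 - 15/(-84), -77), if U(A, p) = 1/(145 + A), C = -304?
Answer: -102676412/337759 ≈ -303.99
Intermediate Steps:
C + U(13/83 - 15/(-84), -77) = -304 + 1/(145 + (13/83 - 15/(-84))) = -304 + 1/(145 + (13*(1/83) - 15*(-1/84))) = -304 + 1/(145 + (13/83 + 5/28)) = -304 + 1/(145 + 779/2324) = -304 + 1/(337759/2324) = -304 + 2324/337759 = -102676412/337759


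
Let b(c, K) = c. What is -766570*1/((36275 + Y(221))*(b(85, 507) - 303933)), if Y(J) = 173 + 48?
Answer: 383285/5544618304 ≈ 6.9127e-5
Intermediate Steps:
Y(J) = 221
-766570*1/((36275 + Y(221))*(b(85, 507) - 303933)) = -766570*1/((85 - 303933)*(36275 + 221)) = -766570/((-303848*36496)) = -766570/(-11089236608) = -766570*(-1/11089236608) = 383285/5544618304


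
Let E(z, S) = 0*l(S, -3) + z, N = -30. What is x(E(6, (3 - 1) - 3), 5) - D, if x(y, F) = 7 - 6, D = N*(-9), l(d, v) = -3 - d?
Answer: -269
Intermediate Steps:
D = 270 (D = -30*(-9) = 270)
E(z, S) = z (E(z, S) = 0*(-3 - S) + z = 0 + z = z)
x(y, F) = 1
x(E(6, (3 - 1) - 3), 5) - D = 1 - 1*270 = 1 - 270 = -269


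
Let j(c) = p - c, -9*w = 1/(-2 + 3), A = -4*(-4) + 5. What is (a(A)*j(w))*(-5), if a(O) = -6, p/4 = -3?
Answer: -1070/3 ≈ -356.67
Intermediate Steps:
p = -12 (p = 4*(-3) = -12)
A = 21 (A = 16 + 5 = 21)
w = -⅑ (w = -1/(9*(-2 + 3)) = -⅑/1 = -⅑*1 = -⅑ ≈ -0.11111)
j(c) = -12 - c
(a(A)*j(w))*(-5) = -6*(-12 - 1*(-⅑))*(-5) = -6*(-12 + ⅑)*(-5) = -6*(-107/9)*(-5) = (214/3)*(-5) = -1070/3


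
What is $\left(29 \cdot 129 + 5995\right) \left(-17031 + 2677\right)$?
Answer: $-139750544$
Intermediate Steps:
$\left(29 \cdot 129 + 5995\right) \left(-17031 + 2677\right) = \left(3741 + 5995\right) \left(-14354\right) = 9736 \left(-14354\right) = -139750544$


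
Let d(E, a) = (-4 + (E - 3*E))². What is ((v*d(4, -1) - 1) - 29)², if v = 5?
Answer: 476100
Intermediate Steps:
d(E, a) = (-4 - 2*E)²
((v*d(4, -1) - 1) - 29)² = ((5*(4*(2 + 4)²) - 1) - 29)² = ((5*(4*6²) - 1) - 29)² = ((5*(4*36) - 1) - 29)² = ((5*144 - 1) - 29)² = ((720 - 1) - 29)² = (719 - 29)² = 690² = 476100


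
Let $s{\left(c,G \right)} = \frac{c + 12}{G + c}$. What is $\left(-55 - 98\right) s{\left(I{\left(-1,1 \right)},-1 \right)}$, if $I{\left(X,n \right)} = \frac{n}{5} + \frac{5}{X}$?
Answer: $\frac{5508}{29} \approx 189.93$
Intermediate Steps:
$I{\left(X,n \right)} = \frac{5}{X} + \frac{n}{5}$ ($I{\left(X,n \right)} = n \frac{1}{5} + \frac{5}{X} = \frac{n}{5} + \frac{5}{X} = \frac{5}{X} + \frac{n}{5}$)
$s{\left(c,G \right)} = \frac{12 + c}{G + c}$
$\left(-55 - 98\right) s{\left(I{\left(-1,1 \right)},-1 \right)} = \left(-55 - 98\right) \frac{12 + \left(\frac{5}{-1} + \frac{1}{5} \cdot 1\right)}{-1 + \left(\frac{5}{-1} + \frac{1}{5} \cdot 1\right)} = - 153 \frac{12 + \left(5 \left(-1\right) + \frac{1}{5}\right)}{-1 + \left(5 \left(-1\right) + \frac{1}{5}\right)} = - 153 \frac{12 + \left(-5 + \frac{1}{5}\right)}{-1 + \left(-5 + \frac{1}{5}\right)} = - 153 \frac{12 - \frac{24}{5}}{-1 - \frac{24}{5}} = - 153 \frac{1}{- \frac{29}{5}} \cdot \frac{36}{5} = - 153 \left(\left(- \frac{5}{29}\right) \frac{36}{5}\right) = \left(-153\right) \left(- \frac{36}{29}\right) = \frac{5508}{29}$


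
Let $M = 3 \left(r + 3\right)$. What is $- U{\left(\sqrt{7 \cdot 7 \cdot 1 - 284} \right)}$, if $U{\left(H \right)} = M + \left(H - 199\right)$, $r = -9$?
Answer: $217 - i \sqrt{235} \approx 217.0 - 15.33 i$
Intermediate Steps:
$M = -18$ ($M = 3 \left(-9 + 3\right) = 3 \left(-6\right) = -18$)
$U{\left(H \right)} = -217 + H$ ($U{\left(H \right)} = -18 + \left(H - 199\right) = -18 + \left(-199 + H\right) = -217 + H$)
$- U{\left(\sqrt{7 \cdot 7 \cdot 1 - 284} \right)} = - (-217 + \sqrt{7 \cdot 7 \cdot 1 - 284}) = - (-217 + \sqrt{49 \cdot 1 - 284}) = - (-217 + \sqrt{49 - 284}) = - (-217 + \sqrt{-235}) = - (-217 + i \sqrt{235}) = 217 - i \sqrt{235}$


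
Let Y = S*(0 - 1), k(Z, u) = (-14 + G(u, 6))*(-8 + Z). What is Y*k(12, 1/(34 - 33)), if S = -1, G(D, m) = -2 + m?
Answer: -40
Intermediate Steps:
k(Z, u) = 80 - 10*Z (k(Z, u) = (-14 + (-2 + 6))*(-8 + Z) = (-14 + 4)*(-8 + Z) = -10*(-8 + Z) = 80 - 10*Z)
Y = 1 (Y = -(0 - 1) = -1*(-1) = 1)
Y*k(12, 1/(34 - 33)) = 1*(80 - 10*12) = 1*(80 - 120) = 1*(-40) = -40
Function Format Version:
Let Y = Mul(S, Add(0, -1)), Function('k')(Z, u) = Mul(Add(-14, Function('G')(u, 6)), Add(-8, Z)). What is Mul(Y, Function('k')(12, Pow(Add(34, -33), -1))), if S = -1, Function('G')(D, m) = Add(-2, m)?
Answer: -40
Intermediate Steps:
Function('k')(Z, u) = Add(80, Mul(-10, Z)) (Function('k')(Z, u) = Mul(Add(-14, Add(-2, 6)), Add(-8, Z)) = Mul(Add(-14, 4), Add(-8, Z)) = Mul(-10, Add(-8, Z)) = Add(80, Mul(-10, Z)))
Y = 1 (Y = Mul(-1, Add(0, -1)) = Mul(-1, -1) = 1)
Mul(Y, Function('k')(12, Pow(Add(34, -33), -1))) = Mul(1, Add(80, Mul(-10, 12))) = Mul(1, Add(80, -120)) = Mul(1, -40) = -40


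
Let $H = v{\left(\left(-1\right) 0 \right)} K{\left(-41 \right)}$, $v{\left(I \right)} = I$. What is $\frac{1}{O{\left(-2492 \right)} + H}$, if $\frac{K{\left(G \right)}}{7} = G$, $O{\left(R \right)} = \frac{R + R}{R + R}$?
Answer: $1$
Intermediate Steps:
$O{\left(R \right)} = 1$ ($O{\left(R \right)} = \frac{2 R}{2 R} = 2 R \frac{1}{2 R} = 1$)
$K{\left(G \right)} = 7 G$
$H = 0$ ($H = \left(-1\right) 0 \cdot 7 \left(-41\right) = 0 \left(-287\right) = 0$)
$\frac{1}{O{\left(-2492 \right)} + H} = \frac{1}{1 + 0} = 1^{-1} = 1$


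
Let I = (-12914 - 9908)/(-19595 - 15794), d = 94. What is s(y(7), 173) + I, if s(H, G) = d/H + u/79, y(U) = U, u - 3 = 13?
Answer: 279382848/19570117 ≈ 14.276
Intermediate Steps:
u = 16 (u = 3 + 13 = 16)
I = 22822/35389 (I = -22822/(-35389) = -22822*(-1/35389) = 22822/35389 ≈ 0.64489)
s(H, G) = 16/79 + 94/H (s(H, G) = 94/H + 16/79 = 16/79 + 94/H)
s(y(7), 173) + I = (16/79 + 94/7) + 22822/35389 = 7538/553 + 22822/35389 = 279382848/19570117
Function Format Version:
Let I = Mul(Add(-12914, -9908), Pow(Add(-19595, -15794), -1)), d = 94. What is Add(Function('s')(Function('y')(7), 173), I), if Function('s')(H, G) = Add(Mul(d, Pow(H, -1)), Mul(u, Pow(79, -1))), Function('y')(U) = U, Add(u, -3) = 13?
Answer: Rational(279382848, 19570117) ≈ 14.276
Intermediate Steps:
u = 16 (u = Add(3, 13) = 16)
I = Rational(22822, 35389) (I = Mul(-22822, Pow(-35389, -1)) = Mul(-22822, Rational(-1, 35389)) = Rational(22822, 35389) ≈ 0.64489)
Function('s')(H, G) = Add(Rational(16, 79), Mul(94, Pow(H, -1))) (Function('s')(H, G) = Add(Mul(94, Pow(H, -1)), Mul(16, Pow(79, -1))) = Add(Mul(94, Pow(H, -1)), Mul(16, Rational(1, 79))) = Add(Mul(94, Pow(H, -1)), Rational(16, 79)) = Add(Rational(16, 79), Mul(94, Pow(H, -1))))
Add(Function('s')(Function('y')(7), 173), I) = Add(Add(Rational(16, 79), Mul(94, Pow(7, -1))), Rational(22822, 35389)) = Add(Add(Rational(16, 79), Mul(94, Rational(1, 7))), Rational(22822, 35389)) = Add(Add(Rational(16, 79), Rational(94, 7)), Rational(22822, 35389)) = Add(Rational(7538, 553), Rational(22822, 35389)) = Rational(279382848, 19570117)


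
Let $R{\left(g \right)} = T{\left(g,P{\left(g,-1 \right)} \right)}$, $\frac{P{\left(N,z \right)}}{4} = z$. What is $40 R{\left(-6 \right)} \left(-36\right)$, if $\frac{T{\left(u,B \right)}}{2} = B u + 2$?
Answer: $-74880$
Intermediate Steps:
$P{\left(N,z \right)} = 4 z$
$T{\left(u,B \right)} = 4 + 2 B u$ ($T{\left(u,B \right)} = 2 \left(B u + 2\right) = 2 \left(2 + B u\right) = 4 + 2 B u$)
$R{\left(g \right)} = 4 - 8 g$ ($R{\left(g \right)} = 4 + 2 \cdot 4 \left(-1\right) g = 4 + 2 \left(-4\right) g = 4 - 8 g$)
$40 R{\left(-6 \right)} \left(-36\right) = 40 \left(4 - -48\right) \left(-36\right) = 40 \left(4 + 48\right) \left(-36\right) = 40 \cdot 52 \left(-36\right) = 2080 \left(-36\right) = -74880$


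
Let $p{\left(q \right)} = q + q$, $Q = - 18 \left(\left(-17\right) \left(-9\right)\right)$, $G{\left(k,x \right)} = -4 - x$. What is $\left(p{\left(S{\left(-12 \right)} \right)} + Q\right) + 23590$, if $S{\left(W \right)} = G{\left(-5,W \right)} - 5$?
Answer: $20842$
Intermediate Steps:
$Q = -2754$ ($Q = \left(-18\right) 153 = -2754$)
$S{\left(W \right)} = -9 - W$ ($S{\left(W \right)} = \left(-4 - W\right) - 5 = -9 - W$)
$p{\left(q \right)} = 2 q$
$\left(p{\left(S{\left(-12 \right)} \right)} + Q\right) + 23590 = \left(2 \left(-9 - -12\right) - 2754\right) + 23590 = \left(2 \left(-9 + 12\right) - 2754\right) + 23590 = \left(2 \cdot 3 - 2754\right) + 23590 = \left(6 - 2754\right) + 23590 = -2748 + 23590 = 20842$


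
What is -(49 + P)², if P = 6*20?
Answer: -28561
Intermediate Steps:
P = 120
-(49 + P)² = -(49 + 120)² = -1*169² = -1*28561 = -28561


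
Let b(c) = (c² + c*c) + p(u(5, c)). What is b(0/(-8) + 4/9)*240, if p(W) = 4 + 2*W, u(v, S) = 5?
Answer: 93280/27 ≈ 3454.8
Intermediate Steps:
b(c) = 14 + 2*c² (b(c) = (c² + c*c) + (4 + 2*5) = (c² + c²) + (4 + 10) = 2*c² + 14 = 14 + 2*c²)
b(0/(-8) + 4/9)*240 = (14 + 2*(0/(-8) + 4/9)²)*240 = (14 + 2*(0*(-⅛) + 4*(⅑))²)*240 = (14 + 2*(0 + 4/9)²)*240 = (14 + 2*(4/9)²)*240 = (14 + 2*(16/81))*240 = (14 + 32/81)*240 = (1166/81)*240 = 93280/27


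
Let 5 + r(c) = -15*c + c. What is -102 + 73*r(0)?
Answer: -467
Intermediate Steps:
r(c) = -5 - 14*c (r(c) = -5 + (-15*c + c) = -5 - 14*c)
-102 + 73*r(0) = -102 + 73*(-5 - 14*0) = -102 + 73*(-5 + 0) = -102 + 73*(-5) = -102 - 365 = -467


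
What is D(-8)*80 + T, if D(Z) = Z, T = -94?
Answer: -734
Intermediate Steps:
D(-8)*80 + T = -8*80 - 94 = -640 - 94 = -734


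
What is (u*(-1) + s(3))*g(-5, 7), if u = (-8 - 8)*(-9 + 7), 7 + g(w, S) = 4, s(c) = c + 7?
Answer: 66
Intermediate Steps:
s(c) = 7 + c
g(w, S) = -3 (g(w, S) = -7 + 4 = -3)
u = 32 (u = -16*(-2) = 32)
(u*(-1) + s(3))*g(-5, 7) = (32*(-1) + (7 + 3))*(-3) = (-32 + 10)*(-3) = -22*(-3) = 66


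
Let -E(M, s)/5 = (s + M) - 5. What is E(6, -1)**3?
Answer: 0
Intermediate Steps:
E(M, s) = 25 - 5*M - 5*s (E(M, s) = -5*((s + M) - 5) = -5*((M + s) - 5) = -5*(-5 + M + s) = 25 - 5*M - 5*s)
E(6, -1)**3 = (25 - 5*6 - 5*(-1))**3 = (25 - 30 + 5)**3 = 0**3 = 0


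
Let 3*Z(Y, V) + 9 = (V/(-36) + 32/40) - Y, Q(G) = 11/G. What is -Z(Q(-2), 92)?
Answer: 473/270 ≈ 1.7519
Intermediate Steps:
Z(Y, V) = -41/15 - Y/3 - V/108 (Z(Y, V) = -3 + ((V/(-36) + 32/40) - Y)/3 = -3 + ((V*(-1/36) + 32*(1/40)) - Y)/3 = -3 + ((-V/36 + ⅘) - Y)/3 = -3 + ((⅘ - V/36) - Y)/3 = -3 + (⅘ - Y - V/36)/3 = -3 + (4/15 - Y/3 - V/108) = -41/15 - Y/3 - V/108)
-Z(Q(-2), 92) = -(-41/15 - 11/(3*(-2)) - 1/108*92) = -(-41/15 - 11*(-1)/(3*2) - 23/27) = -(-41/15 - ⅓*(-11/2) - 23/27) = -(-41/15 + 11/6 - 23/27) = -1*(-473/270) = 473/270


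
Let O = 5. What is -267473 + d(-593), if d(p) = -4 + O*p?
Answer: -270442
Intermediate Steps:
d(p) = -4 + 5*p
-267473 + d(-593) = -267473 + (-4 + 5*(-593)) = -267473 + (-4 - 2965) = -267473 - 2969 = -270442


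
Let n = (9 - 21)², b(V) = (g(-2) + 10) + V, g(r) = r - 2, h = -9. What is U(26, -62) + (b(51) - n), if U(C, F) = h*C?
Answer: -321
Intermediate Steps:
g(r) = -2 + r
b(V) = 6 + V (b(V) = ((-2 - 2) + 10) + V = (-4 + 10) + V = 6 + V)
U(C, F) = -9*C
n = 144 (n = (-12)² = 144)
U(26, -62) + (b(51) - n) = -9*26 + ((6 + 51) - 1*144) = -234 + (57 - 144) = -234 - 87 = -321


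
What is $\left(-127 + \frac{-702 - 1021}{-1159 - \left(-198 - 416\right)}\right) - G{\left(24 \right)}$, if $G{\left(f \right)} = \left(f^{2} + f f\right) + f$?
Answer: $- \frac{708412}{545} \approx -1299.8$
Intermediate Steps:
$G{\left(f \right)} = f + 2 f^{2}$ ($G{\left(f \right)} = \left(f^{2} + f^{2}\right) + f = 2 f^{2} + f = f + 2 f^{2}$)
$\left(-127 + \frac{-702 - 1021}{-1159 - \left(-198 - 416\right)}\right) - G{\left(24 \right)} = \left(-127 + \frac{-702 - 1021}{-1159 - \left(-198 - 416\right)}\right) - 24 \left(1 + 2 \cdot 24\right) = \left(-127 - \frac{1723}{-1159 + \left(198 - -416\right)}\right) - 24 \left(1 + 48\right) = \left(-127 - \frac{1723}{-1159 + \left(198 + 416\right)}\right) - 24 \cdot 49 = \left(-127 - \frac{1723}{-1159 + 614}\right) - 1176 = \left(-127 - \frac{1723}{-545}\right) - 1176 = \left(-127 - - \frac{1723}{545}\right) - 1176 = \left(-127 + \frac{1723}{545}\right) - 1176 = - \frac{67492}{545} - 1176 = - \frac{708412}{545}$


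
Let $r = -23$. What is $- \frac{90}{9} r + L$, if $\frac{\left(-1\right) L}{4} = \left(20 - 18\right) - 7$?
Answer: $250$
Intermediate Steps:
$L = 20$ ($L = - 4 \left(\left(20 - 18\right) - 7\right) = - 4 \left(2 - 7\right) = \left(-4\right) \left(-5\right) = 20$)
$- \frac{90}{9} r + L = - \frac{90}{9} \left(-23\right) + 20 = \left(-90\right) \frac{1}{9} \left(-23\right) + 20 = \left(-10\right) \left(-23\right) + 20 = 230 + 20 = 250$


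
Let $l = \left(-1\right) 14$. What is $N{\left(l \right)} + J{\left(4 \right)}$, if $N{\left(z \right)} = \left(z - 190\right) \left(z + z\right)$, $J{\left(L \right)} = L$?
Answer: $5716$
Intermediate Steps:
$l = -14$
$N{\left(z \right)} = 2 z \left(-190 + z\right)$ ($N{\left(z \right)} = \left(-190 + z\right) 2 z = 2 z \left(-190 + z\right)$)
$N{\left(l \right)} + J{\left(4 \right)} = 2 \left(-14\right) \left(-190 - 14\right) + 4 = 2 \left(-14\right) \left(-204\right) + 4 = 5712 + 4 = 5716$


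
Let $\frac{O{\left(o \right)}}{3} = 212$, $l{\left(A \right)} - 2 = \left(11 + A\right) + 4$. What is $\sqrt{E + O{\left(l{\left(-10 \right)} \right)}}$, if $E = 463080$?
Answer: $6 \sqrt{12881} \approx 680.97$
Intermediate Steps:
$l{\left(A \right)} = 17 + A$ ($l{\left(A \right)} = 2 + \left(\left(11 + A\right) + 4\right) = 2 + \left(15 + A\right) = 17 + A$)
$O{\left(o \right)} = 636$ ($O{\left(o \right)} = 3 \cdot 212 = 636$)
$\sqrt{E + O{\left(l{\left(-10 \right)} \right)}} = \sqrt{463080 + 636} = \sqrt{463716} = 6 \sqrt{12881}$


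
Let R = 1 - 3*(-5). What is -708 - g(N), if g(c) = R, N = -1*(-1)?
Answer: -724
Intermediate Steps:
R = 16 (R = 1 + 15 = 16)
N = 1
g(c) = 16
-708 - g(N) = -708 - 1*16 = -708 - 16 = -724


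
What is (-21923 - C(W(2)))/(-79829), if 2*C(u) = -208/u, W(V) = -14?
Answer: 153513/558803 ≈ 0.27472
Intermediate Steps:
C(u) = -104/u (C(u) = (-208/u)/2 = -104/u)
(-21923 - C(W(2)))/(-79829) = (-21923 - (-104)/(-14))/(-79829) = (-21923 - (-104)*(-1)/14)*(-1/79829) = (-21923 - 1*52/7)*(-1/79829) = (-21923 - 52/7)*(-1/79829) = -153513/7*(-1/79829) = 153513/558803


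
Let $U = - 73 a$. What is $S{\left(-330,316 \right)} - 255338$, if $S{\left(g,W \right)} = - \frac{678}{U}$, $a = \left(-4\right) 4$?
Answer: $- \frac{149117731}{584} \approx -2.5534 \cdot 10^{5}$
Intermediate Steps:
$a = -16$
$U = 1168$ ($U = \left(-73\right) \left(-16\right) = 1168$)
$S{\left(g,W \right)} = - \frac{339}{584}$ ($S{\left(g,W \right)} = - \frac{678}{1168} = \left(-678\right) \frac{1}{1168} = - \frac{339}{584}$)
$S{\left(-330,316 \right)} - 255338 = - \frac{339}{584} - 255338 = - \frac{149117731}{584}$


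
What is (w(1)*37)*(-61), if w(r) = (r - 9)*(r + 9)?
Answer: 180560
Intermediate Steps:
w(r) = (-9 + r)*(9 + r)
(w(1)*37)*(-61) = ((-81 + 1²)*37)*(-61) = ((-81 + 1)*37)*(-61) = -80*37*(-61) = -2960*(-61) = 180560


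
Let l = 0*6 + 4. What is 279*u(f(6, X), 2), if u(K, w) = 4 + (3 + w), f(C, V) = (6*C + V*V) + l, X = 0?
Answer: 2511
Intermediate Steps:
l = 4 (l = 0 + 4 = 4)
f(C, V) = 4 + V² + 6*C (f(C, V) = (6*C + V*V) + 4 = (6*C + V²) + 4 = (V² + 6*C) + 4 = 4 + V² + 6*C)
u(K, w) = 7 + w
279*u(f(6, X), 2) = 279*(7 + 2) = 279*9 = 2511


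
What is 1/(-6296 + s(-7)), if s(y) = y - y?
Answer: -1/6296 ≈ -0.00015883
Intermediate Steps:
s(y) = 0
1/(-6296 + s(-7)) = 1/(-6296 + 0) = 1/(-6296) = -1/6296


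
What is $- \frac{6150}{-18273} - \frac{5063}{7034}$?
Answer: $- \frac{16419033}{42844094} \approx -0.38323$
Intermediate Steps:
$- \frac{6150}{-18273} - \frac{5063}{7034} = \left(-6150\right) \left(- \frac{1}{18273}\right) - \frac{5063}{7034} = \frac{2050}{6091} - \frac{5063}{7034} = - \frac{16419033}{42844094}$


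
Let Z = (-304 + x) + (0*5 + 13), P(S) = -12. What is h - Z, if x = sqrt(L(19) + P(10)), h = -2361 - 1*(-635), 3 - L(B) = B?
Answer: -1435 - 2*I*sqrt(7) ≈ -1435.0 - 5.2915*I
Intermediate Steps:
L(B) = 3 - B
h = -1726 (h = -2361 + 635 = -1726)
x = 2*I*sqrt(7) (x = sqrt((3 - 1*19) - 12) = sqrt((3 - 19) - 12) = sqrt(-16 - 12) = sqrt(-28) = 2*I*sqrt(7) ≈ 5.2915*I)
Z = -291 + 2*I*sqrt(7) (Z = (-304 + 2*I*sqrt(7)) + (0*5 + 13) = (-304 + 2*I*sqrt(7)) + (0 + 13) = (-304 + 2*I*sqrt(7)) + 13 = -291 + 2*I*sqrt(7) ≈ -291.0 + 5.2915*I)
h - Z = -1726 - (-291 + 2*I*sqrt(7)) = -1726 + (291 - 2*I*sqrt(7)) = -1435 - 2*I*sqrt(7)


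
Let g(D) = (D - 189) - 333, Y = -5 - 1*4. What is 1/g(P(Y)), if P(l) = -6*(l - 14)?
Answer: -1/384 ≈ -0.0026042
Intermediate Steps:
Y = -9 (Y = -5 - 4 = -9)
P(l) = 84 - 6*l (P(l) = -6*(-14 + l) = 84 - 6*l)
g(D) = -522 + D (g(D) = (-189 + D) - 333 = -522 + D)
1/g(P(Y)) = 1/(-522 + (84 - 6*(-9))) = 1/(-522 + (84 + 54)) = 1/(-522 + 138) = 1/(-384) = -1/384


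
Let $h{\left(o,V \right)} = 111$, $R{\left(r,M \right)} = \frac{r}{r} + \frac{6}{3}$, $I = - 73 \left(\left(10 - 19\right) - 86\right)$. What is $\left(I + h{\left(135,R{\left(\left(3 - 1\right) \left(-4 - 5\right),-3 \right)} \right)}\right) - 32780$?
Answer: $-25734$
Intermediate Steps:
$I = 6935$ ($I = - 73 \left(\left(10 - 19\right) - 86\right) = - 73 \left(-9 - 86\right) = \left(-73\right) \left(-95\right) = 6935$)
$R{\left(r,M \right)} = 3$ ($R{\left(r,M \right)} = 1 + 6 \cdot \frac{1}{3} = 1 + 2 = 3$)
$\left(I + h{\left(135,R{\left(\left(3 - 1\right) \left(-4 - 5\right),-3 \right)} \right)}\right) - 32780 = \left(6935 + 111\right) - 32780 = 7046 - 32780 = -25734$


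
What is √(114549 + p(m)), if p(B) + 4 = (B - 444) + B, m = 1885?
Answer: √117871 ≈ 343.32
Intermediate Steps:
p(B) = -448 + 2*B (p(B) = -4 + ((B - 444) + B) = -4 + ((-444 + B) + B) = -4 + (-444 + 2*B) = -448 + 2*B)
√(114549 + p(m)) = √(114549 + (-448 + 2*1885)) = √(114549 + (-448 + 3770)) = √(114549 + 3322) = √117871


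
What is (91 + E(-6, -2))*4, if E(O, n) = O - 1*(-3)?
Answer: 352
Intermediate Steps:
E(O, n) = 3 + O (E(O, n) = O + 3 = 3 + O)
(91 + E(-6, -2))*4 = (91 + (3 - 6))*4 = (91 - 3)*4 = 88*4 = 352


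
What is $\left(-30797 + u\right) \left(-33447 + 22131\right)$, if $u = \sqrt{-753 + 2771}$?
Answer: $348498852 - 11316 \sqrt{2018} \approx 3.4799 \cdot 10^{8}$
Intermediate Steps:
$u = \sqrt{2018} \approx 44.922$
$\left(-30797 + u\right) \left(-33447 + 22131\right) = \left(-30797 + \sqrt{2018}\right) \left(-33447 + 22131\right) = \left(-30797 + \sqrt{2018}\right) \left(-11316\right) = 348498852 - 11316 \sqrt{2018}$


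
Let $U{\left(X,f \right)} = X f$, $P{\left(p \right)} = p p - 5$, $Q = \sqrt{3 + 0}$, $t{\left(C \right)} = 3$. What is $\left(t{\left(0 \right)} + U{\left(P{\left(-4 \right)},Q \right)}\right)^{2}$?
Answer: $372 + 66 \sqrt{3} \approx 486.32$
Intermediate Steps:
$Q = \sqrt{3} \approx 1.732$
$P{\left(p \right)} = -5 + p^{2}$ ($P{\left(p \right)} = p^{2} - 5 = -5 + p^{2}$)
$\left(t{\left(0 \right)} + U{\left(P{\left(-4 \right)},Q \right)}\right)^{2} = \left(3 + \left(-5 + \left(-4\right)^{2}\right) \sqrt{3}\right)^{2} = \left(3 + \left(-5 + 16\right) \sqrt{3}\right)^{2} = \left(3 + 11 \sqrt{3}\right)^{2}$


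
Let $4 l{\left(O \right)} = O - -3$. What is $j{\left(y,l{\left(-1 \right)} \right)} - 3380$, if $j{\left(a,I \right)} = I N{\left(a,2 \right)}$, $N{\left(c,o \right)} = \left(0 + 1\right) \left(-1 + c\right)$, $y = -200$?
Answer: $- \frac{6961}{2} \approx -3480.5$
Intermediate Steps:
$N{\left(c,o \right)} = -1 + c$ ($N{\left(c,o \right)} = 1 \left(-1 + c\right) = -1 + c$)
$l{\left(O \right)} = \frac{3}{4} + \frac{O}{4}$ ($l{\left(O \right)} = \frac{O - -3}{4} = \frac{O + 3}{4} = \frac{3 + O}{4} = \frac{3}{4} + \frac{O}{4}$)
$j{\left(a,I \right)} = I \left(-1 + a\right)$
$j{\left(y,l{\left(-1 \right)} \right)} - 3380 = \left(\frac{3}{4} + \frac{1}{4} \left(-1\right)\right) \left(-1 - 200\right) - 3380 = \left(\frac{3}{4} - \frac{1}{4}\right) \left(-201\right) - 3380 = \frac{1}{2} \left(-201\right) - 3380 = - \frac{201}{2} - 3380 = - \frac{6961}{2}$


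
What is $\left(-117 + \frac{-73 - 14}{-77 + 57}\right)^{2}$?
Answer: $\frac{5076009}{400} \approx 12690.0$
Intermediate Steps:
$\left(-117 + \frac{-73 - 14}{-77 + 57}\right)^{2} = \left(-117 - \frac{87}{-20}\right)^{2} = \left(-117 - - \frac{87}{20}\right)^{2} = \left(-117 + \frac{87}{20}\right)^{2} = \left(- \frac{2253}{20}\right)^{2} = \frac{5076009}{400}$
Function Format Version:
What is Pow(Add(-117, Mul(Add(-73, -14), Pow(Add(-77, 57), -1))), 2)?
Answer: Rational(5076009, 400) ≈ 12690.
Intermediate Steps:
Pow(Add(-117, Mul(Add(-73, -14), Pow(Add(-77, 57), -1))), 2) = Pow(Add(-117, Mul(-87, Pow(-20, -1))), 2) = Pow(Add(-117, Mul(-87, Rational(-1, 20))), 2) = Pow(Add(-117, Rational(87, 20)), 2) = Pow(Rational(-2253, 20), 2) = Rational(5076009, 400)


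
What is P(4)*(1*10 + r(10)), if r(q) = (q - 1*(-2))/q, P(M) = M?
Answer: 224/5 ≈ 44.800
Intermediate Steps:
r(q) = (2 + q)/q (r(q) = (q + 2)/q = (2 + q)/q)
P(4)*(1*10 + r(10)) = 4*(1*10 + (2 + 10)/10) = 4*(10 + (⅒)*12) = 4*(10 + 6/5) = 4*(56/5) = 224/5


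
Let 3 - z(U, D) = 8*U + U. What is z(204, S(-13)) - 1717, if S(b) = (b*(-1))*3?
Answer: -3550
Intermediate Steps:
S(b) = -3*b (S(b) = -b*3 = -3*b)
z(U, D) = 3 - 9*U (z(U, D) = 3 - (8*U + U) = 3 - 9*U)
z(204, S(-13)) - 1717 = (3 - 9*204) - 1717 = (3 - 1836) - 1717 = -1833 - 1717 = -3550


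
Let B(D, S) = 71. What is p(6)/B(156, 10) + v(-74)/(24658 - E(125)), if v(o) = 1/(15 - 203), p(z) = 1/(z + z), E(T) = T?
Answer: 576419/491199726 ≈ 0.0011735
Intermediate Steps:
p(z) = 1/(2*z)
v(o) = -1/188 (v(o) = 1/(-188) = -1/188)
p(6)/B(156, 10) + v(-74)/(24658 - E(125)) = ((½)/6)/71 - 1/(188*(24658 - 1*125)) = ((½)*(⅙))*(1/71) - 1/(188*(24658 - 125)) = (1/12)*(1/71) - 1/188/24533 = 1/852 - 1/188*1/24533 = 1/852 - 1/4612204 = 576419/491199726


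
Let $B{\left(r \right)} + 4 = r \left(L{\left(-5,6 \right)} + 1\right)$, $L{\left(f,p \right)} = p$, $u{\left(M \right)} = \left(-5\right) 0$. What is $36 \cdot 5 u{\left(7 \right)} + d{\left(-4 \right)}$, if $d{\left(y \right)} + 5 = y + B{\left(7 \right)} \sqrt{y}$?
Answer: $-9 + 90 i \approx -9.0 + 90.0 i$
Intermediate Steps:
$u{\left(M \right)} = 0$
$B{\left(r \right)} = -4 + 7 r$ ($B{\left(r \right)} = -4 + r \left(6 + 1\right) = -4 + r 7 = -4 + 7 r$)
$d{\left(y \right)} = -5 + y + 45 \sqrt{y}$ ($d{\left(y \right)} = -5 + \left(y + \left(-4 + 7 \cdot 7\right) \sqrt{y}\right) = -5 + \left(y + \left(-4 + 49\right) \sqrt{y}\right) = -5 + \left(y + 45 \sqrt{y}\right) = -5 + y + 45 \sqrt{y}$)
$36 \cdot 5 u{\left(7 \right)} + d{\left(-4 \right)} = 36 \cdot 5 \cdot 0 - \left(9 - 90 i\right) = 180 \cdot 0 - \left(9 - 90 i\right) = 0 - \left(9 - 90 i\right) = -9 + 90 i$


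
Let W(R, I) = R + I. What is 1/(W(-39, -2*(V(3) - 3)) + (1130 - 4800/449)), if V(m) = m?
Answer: 449/485059 ≈ 0.00092566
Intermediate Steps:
W(R, I) = I + R
1/(W(-39, -2*(V(3) - 3)) + (1130 - 4800/449)) = 1/((-2*(3 - 3) - 39) + (1130 - 4800/449)) = 1/((-2*0 - 39) + (1130 - 4800*1/449)) = 1/((0 - 39) + (1130 - 4800/449)) = 1/(-39 + 502570/449) = 1/(485059/449) = 449/485059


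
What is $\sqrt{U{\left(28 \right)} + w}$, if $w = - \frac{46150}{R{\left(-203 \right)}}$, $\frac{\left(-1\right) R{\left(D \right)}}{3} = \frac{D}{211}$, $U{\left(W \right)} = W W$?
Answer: $\frac{i \sqrt{5639458146}}{609} \approx 123.31 i$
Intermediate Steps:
$U{\left(W \right)} = W^{2}$
$R{\left(D \right)} = - \frac{3 D}{211}$ ($R{\left(D \right)} = - 3 \frac{D}{211} = - \frac{3 D}{211}$)
$w = - \frac{9737650}{609}$ ($w = - \frac{46150}{\left(- \frac{3}{211}\right) \left(-203\right)} = - \frac{46150}{\frac{609}{211}} = \left(-46150\right) \frac{211}{609} = - \frac{9737650}{609} \approx -15990.0$)
$\sqrt{U{\left(28 \right)} + w} = \sqrt{28^{2} - \frac{9737650}{609}} = \sqrt{784 - \frac{9737650}{609}} = \sqrt{- \frac{9260194}{609}} = \frac{i \sqrt{5639458146}}{609}$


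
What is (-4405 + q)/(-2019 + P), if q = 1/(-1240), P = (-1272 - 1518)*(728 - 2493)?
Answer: -5462201/6103690440 ≈ -0.00089490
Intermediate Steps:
P = 4924350 (P = -2790*(-1765) = 4924350)
q = -1/1240 ≈ -0.00080645
(-4405 + q)/(-2019 + P) = (-4405 - 1/1240)/(-2019 + 4924350) = -5462201/1240/4922331 = -5462201/1240*1/4922331 = -5462201/6103690440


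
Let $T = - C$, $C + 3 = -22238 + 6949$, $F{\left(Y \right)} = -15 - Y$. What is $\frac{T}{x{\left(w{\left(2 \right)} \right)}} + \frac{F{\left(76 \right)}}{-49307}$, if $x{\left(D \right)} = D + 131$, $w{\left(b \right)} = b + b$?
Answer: $\frac{754014929}{6656445} \approx 113.28$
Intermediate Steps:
$w{\left(b \right)} = 2 b$
$C = -15292$ ($C = -3 + \left(-22238 + 6949\right) = -3 - 15289 = -15292$)
$T = 15292$ ($T = \left(-1\right) \left(-15292\right) = 15292$)
$x{\left(D \right)} = 131 + D$
$\frac{T}{x{\left(w{\left(2 \right)} \right)}} + \frac{F{\left(76 \right)}}{-49307} = \frac{15292}{131 + 2 \cdot 2} + \frac{-15 - 76}{-49307} = \frac{15292}{131 + 4} + \left(-15 - 76\right) \left(- \frac{1}{49307}\right) = \frac{15292}{135} - - \frac{91}{49307} = 15292 \cdot \frac{1}{135} + \frac{91}{49307} = \frac{15292}{135} + \frac{91}{49307} = \frac{754014929}{6656445}$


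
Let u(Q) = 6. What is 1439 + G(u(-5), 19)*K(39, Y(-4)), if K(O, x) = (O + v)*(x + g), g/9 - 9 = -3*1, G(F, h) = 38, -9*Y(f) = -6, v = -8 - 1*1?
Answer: 63759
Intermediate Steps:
v = -9 (v = -8 - 1 = -9)
Y(f) = 2/3 (Y(f) = -1/9*(-6) = 2/3)
g = 54 (g = 81 + 9*(-3*1) = 81 + 9*(-3) = 81 - 27 = 54)
K(O, x) = (-9 + O)*(54 + x) (K(O, x) = (O - 9)*(x + 54) = (-9 + O)*(54 + x))
1439 + G(u(-5), 19)*K(39, Y(-4)) = 1439 + 38*(-486 - 9*2/3 + 54*39 + 39*(2/3)) = 1439 + 38*(-486 - 6 + 2106 + 26) = 1439 + 38*1640 = 1439 + 62320 = 63759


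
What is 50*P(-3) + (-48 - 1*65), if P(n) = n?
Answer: -263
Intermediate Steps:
50*P(-3) + (-48 - 1*65) = 50*(-3) + (-48 - 1*65) = -150 + (-48 - 65) = -150 - 113 = -263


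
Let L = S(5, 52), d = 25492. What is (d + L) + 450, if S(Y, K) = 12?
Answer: 25954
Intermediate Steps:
L = 12
(d + L) + 450 = (25492 + 12) + 450 = 25504 + 450 = 25954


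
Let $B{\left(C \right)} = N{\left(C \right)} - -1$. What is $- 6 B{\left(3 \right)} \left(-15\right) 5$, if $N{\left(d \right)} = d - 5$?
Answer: $-450$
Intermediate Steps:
$N{\left(d \right)} = -5 + d$
$B{\left(C \right)} = -4 + C$ ($B{\left(C \right)} = \left(-5 + C\right) - -1 = \left(-5 + C\right) + 1 = -4 + C$)
$- 6 B{\left(3 \right)} \left(-15\right) 5 = - 6 \left(-4 + 3\right) \left(-15\right) 5 = \left(-6\right) \left(-1\right) \left(-15\right) 5 = 6 \left(-15\right) 5 = \left(-90\right) 5 = -450$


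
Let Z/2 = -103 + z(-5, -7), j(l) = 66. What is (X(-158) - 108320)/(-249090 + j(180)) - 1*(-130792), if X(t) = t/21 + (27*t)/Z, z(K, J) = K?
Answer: 2735918246525/20918016 ≈ 1.3079e+5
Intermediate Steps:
Z = -216 (Z = 2*(-103 - 5) = 2*(-108) = -216)
X(t) = -13*t/168 (X(t) = t/21 + (27*t)/(-216) = t*(1/21) + (27*t)*(-1/216) = t/21 - t/8 = -13*t/168)
(X(-158) - 108320)/(-249090 + j(180)) - 1*(-130792) = (-13/168*(-158) - 108320)/(-249090 + 66) - 1*(-130792) = (1027/84 - 108320)/(-249024) + 130792 = -9097853/84*(-1/249024) + 130792 = 9097853/20918016 + 130792 = 2735918246525/20918016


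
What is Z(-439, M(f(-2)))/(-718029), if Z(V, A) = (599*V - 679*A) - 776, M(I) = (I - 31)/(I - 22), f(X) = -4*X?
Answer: 529705/1436058 ≈ 0.36886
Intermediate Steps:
M(I) = (-31 + I)/(-22 + I)
Z(V, A) = -776 - 679*A + 599*V (Z(V, A) = (-679*A + 599*V) - 776 = -776 - 679*A + 599*V)
Z(-439, M(f(-2)))/(-718029) = (-776 - 679*(-31 - 4*(-2))/(-22 - 4*(-2)) + 599*(-439))/(-718029) = (-776 - 679*(-31 + 8)/(-22 + 8) - 262961)*(-1/718029) = (-776 - 679*(-23)/(-14) - 262961)*(-1/718029) = (-776 - (-97)*(-23)/2 - 262961)*(-1/718029) = (-776 - 679*23/14 - 262961)*(-1/718029) = (-776 - 2231/2 - 262961)*(-1/718029) = -529705/2*(-1/718029) = 529705/1436058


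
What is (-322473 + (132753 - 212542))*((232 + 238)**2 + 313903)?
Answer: -215130924386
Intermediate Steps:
(-322473 + (132753 - 212542))*((232 + 238)**2 + 313903) = (-322473 - 79789)*(470**2 + 313903) = -402262*(220900 + 313903) = -402262*534803 = -215130924386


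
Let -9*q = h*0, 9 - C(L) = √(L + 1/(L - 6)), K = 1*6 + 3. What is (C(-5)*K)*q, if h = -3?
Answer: 0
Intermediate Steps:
K = 9 (K = 6 + 3 = 9)
C(L) = 9 - √(L + 1/(-6 + L)) (C(L) = 9 - √(L + 1/(L - 6)) = 9 - √(L + 1/(-6 + L)))
q = 0 (q = -(-1)*0/3 = -⅑*0 = 0)
(C(-5)*K)*q = ((9 - √((1 - 5*(-6 - 5))/(-6 - 5)))*9)*0 = ((9 - √((1 - 5*(-11))/(-11)))*9)*0 = ((9 - √(-(1 + 55)/11))*9)*0 = ((9 - √(-1/11*56))*9)*0 = ((9 - √(-56/11))*9)*0 = ((9 - 2*I*√154/11)*9)*0 = (81 - 18*I*√154/11)*0 = 0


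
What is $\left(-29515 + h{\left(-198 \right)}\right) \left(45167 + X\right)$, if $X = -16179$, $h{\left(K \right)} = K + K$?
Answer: $-867060068$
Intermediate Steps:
$h{\left(K \right)} = 2 K$
$\left(-29515 + h{\left(-198 \right)}\right) \left(45167 + X\right) = \left(-29515 + 2 \left(-198\right)\right) \left(45167 - 16179\right) = \left(-29515 - 396\right) 28988 = \left(-29911\right) 28988 = -867060068$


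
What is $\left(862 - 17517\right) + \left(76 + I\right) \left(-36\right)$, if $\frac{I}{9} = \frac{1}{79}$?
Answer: $- \frac{1532213}{79} \approx -19395.0$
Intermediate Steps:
$I = \frac{9}{79} \approx 0.11392$
$\left(862 - 17517\right) + \left(76 + I\right) \left(-36\right) = \left(862 - 17517\right) + \left(76 + \frac{9}{79}\right) \left(-36\right) = -16655 + \frac{6013}{79} \left(-36\right) = -16655 - \frac{216468}{79} = - \frac{1532213}{79}$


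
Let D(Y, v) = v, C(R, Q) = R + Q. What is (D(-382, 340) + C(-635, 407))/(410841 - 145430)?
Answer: 112/265411 ≈ 0.00042199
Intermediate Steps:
C(R, Q) = Q + R
(D(-382, 340) + C(-635, 407))/(410841 - 145430) = (340 + (407 - 635))/(410841 - 145430) = (340 - 228)/265411 = 112*(1/265411) = 112/265411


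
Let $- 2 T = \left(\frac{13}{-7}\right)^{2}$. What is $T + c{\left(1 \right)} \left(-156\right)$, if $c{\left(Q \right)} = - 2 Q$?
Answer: $\frac{30407}{98} \approx 310.28$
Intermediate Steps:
$T = - \frac{169}{98}$ ($T = - \frac{\left(\frac{13}{-7}\right)^{2}}{2} = - \frac{\left(13 \left(- \frac{1}{7}\right)\right)^{2}}{2} = - \frac{\left(- \frac{13}{7}\right)^{2}}{2} = \left(- \frac{1}{2}\right) \frac{169}{49} = - \frac{169}{98} \approx -1.7245$)
$T + c{\left(1 \right)} \left(-156\right) = - \frac{169}{98} + \left(-2\right) 1 \left(-156\right) = - \frac{169}{98} - -312 = - \frac{169}{98} + 312 = \frac{30407}{98}$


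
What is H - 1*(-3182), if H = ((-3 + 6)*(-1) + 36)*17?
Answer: 3743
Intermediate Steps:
H = 561 (H = (3*(-1) + 36)*17 = (-3 + 36)*17 = 33*17 = 561)
H - 1*(-3182) = 561 - 1*(-3182) = 561 + 3182 = 3743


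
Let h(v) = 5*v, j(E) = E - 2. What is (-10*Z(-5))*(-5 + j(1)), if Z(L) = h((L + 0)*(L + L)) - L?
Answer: 15300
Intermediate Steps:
j(E) = -2 + E
Z(L) = -L + 10*L² (Z(L) = 5*((L + 0)*(L + L)) - L = 5*(L*(2*L)) - L = 5*(2*L²) - L = 10*L² - L = -L + 10*L²)
(-10*Z(-5))*(-5 + j(1)) = (-(-50)*(-1 + 10*(-5)))*(-5 + (-2 + 1)) = (-(-50)*(-1 - 50))*(-5 - 1) = -(-50)*(-51)*(-6) = -10*255*(-6) = -2550*(-6) = 15300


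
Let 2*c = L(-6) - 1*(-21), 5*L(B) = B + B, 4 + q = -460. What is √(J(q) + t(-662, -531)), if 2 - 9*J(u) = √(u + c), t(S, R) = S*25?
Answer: √(-14894800 - 10*I*√45470)/30 ≈ 0.0092086 - 128.65*I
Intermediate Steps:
q = -464 (q = -4 - 460 = -464)
L(B) = 2*B/5 (L(B) = (B + B)/5 = (2*B)/5 = 2*B/5)
t(S, R) = 25*S
c = 93/10 (c = ((⅖)*(-6) - 1*(-21))/2 = (-12/5 + 21)/2 = (½)*(93/5) = 93/10 ≈ 9.3000)
J(u) = 2/9 - √(93/10 + u)/9 (J(u) = 2/9 - √(u + 93/10)/9 = 2/9 - √(93/10 + u)/9)
√(J(q) + t(-662, -531)) = √((2/9 - √(930 + 100*(-464))/90) + 25*(-662)) = √((2/9 - √(930 - 46400)/90) - 16550) = √((2/9 - I*√45470/90) - 16550) = √(-148948/9 - I*√45470/90)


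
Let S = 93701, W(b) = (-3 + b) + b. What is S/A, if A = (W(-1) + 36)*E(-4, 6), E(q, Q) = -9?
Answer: -93701/279 ≈ -335.85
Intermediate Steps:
W(b) = -3 + 2*b
A = -279 (A = ((-3 + 2*(-1)) + 36)*(-9) = ((-3 - 2) + 36)*(-9) = (-5 + 36)*(-9) = 31*(-9) = -279)
S/A = 93701/(-279) = 93701*(-1/279) = -93701/279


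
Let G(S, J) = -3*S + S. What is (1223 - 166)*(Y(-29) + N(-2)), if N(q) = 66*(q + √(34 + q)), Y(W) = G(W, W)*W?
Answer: -1917398 + 279048*√2 ≈ -1.5228e+6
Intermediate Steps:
G(S, J) = -2*S
Y(W) = -2*W² (Y(W) = (-2*W)*W = -2*W²)
N(q) = 66*q + 66*√(34 + q)
(1223 - 166)*(Y(-29) + N(-2)) = (1223 - 166)*(-2*(-29)² + (66*(-2) + 66*√(34 - 2))) = 1057*(-2*841 + (-132 + 66*√32)) = 1057*(-1682 + (-132 + 66*(4*√2))) = 1057*(-1682 + (-132 + 264*√2)) = 1057*(-1814 + 264*√2) = -1917398 + 279048*√2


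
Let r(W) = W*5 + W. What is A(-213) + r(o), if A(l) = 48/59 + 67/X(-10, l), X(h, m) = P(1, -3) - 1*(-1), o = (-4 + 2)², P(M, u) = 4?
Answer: 11273/295 ≈ 38.214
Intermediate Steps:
o = 4 (o = (-2)² = 4)
r(W) = 6*W (r(W) = 5*W + W = 6*W)
X(h, m) = 5 (X(h, m) = 4 - 1*(-1) = 4 + 1 = 5)
A(l) = 4193/295 (A(l) = 48/59 + 67/5 = 4193/295)
A(-213) + r(o) = 4193/295 + 6*4 = 4193/295 + 24 = 11273/295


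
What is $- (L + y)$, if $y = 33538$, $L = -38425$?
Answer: $4887$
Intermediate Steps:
$- (L + y) = - (-38425 + 33538) = \left(-1\right) \left(-4887\right) = 4887$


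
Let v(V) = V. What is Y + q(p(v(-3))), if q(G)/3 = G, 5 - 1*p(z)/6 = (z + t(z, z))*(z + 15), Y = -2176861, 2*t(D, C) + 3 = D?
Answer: -2175475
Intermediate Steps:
t(D, C) = -3/2 + D/2
p(z) = 30 - 6*(15 + z)*(-3/2 + 3*z/2) (p(z) = 30 - 6*(z + (-3/2 + z/2))*(z + 15) = 30 - 6*(-3/2 + 3*z/2)*(15 + z) = 30 - 6*(15 + z)*(-3/2 + 3*z/2))
q(G) = 3*G
Y + q(p(v(-3))) = -2176861 + 3*(165 - 126*(-3) - 9*(-3)²) = -2176861 + 3*(165 + 378 - 9*9) = -2176861 + 3*(165 + 378 - 81) = -2176861 + 3*462 = -2176861 + 1386 = -2175475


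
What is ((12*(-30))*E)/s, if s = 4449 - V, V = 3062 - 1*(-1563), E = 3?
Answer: 135/22 ≈ 6.1364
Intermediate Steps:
V = 4625 (V = 3062 + 1563 = 4625)
s = -176 (s = 4449 - 1*4625 = 4449 - 4625 = -176)
((12*(-30))*E)/s = ((12*(-30))*3)/(-176) = -360*3*(-1/176) = -1080*(-1/176) = 135/22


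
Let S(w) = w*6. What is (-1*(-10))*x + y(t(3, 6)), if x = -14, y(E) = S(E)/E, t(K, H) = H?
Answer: -134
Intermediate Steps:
S(w) = 6*w
y(E) = 6 (y(E) = (6*E)/E = 6)
(-1*(-10))*x + y(t(3, 6)) = -1*(-10)*(-14) + 6 = 10*(-14) + 6 = -140 + 6 = -134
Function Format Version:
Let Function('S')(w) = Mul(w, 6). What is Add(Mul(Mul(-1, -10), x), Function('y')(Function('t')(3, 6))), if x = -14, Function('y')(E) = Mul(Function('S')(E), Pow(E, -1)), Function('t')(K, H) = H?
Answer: -134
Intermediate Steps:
Function('S')(w) = Mul(6, w)
Function('y')(E) = 6 (Function('y')(E) = Mul(Mul(6, E), Pow(E, -1)) = 6)
Add(Mul(Mul(-1, -10), x), Function('y')(Function('t')(3, 6))) = Add(Mul(Mul(-1, -10), -14), 6) = Add(Mul(10, -14), 6) = Add(-140, 6) = -134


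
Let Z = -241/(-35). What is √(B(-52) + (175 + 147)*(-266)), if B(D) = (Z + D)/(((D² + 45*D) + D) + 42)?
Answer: I*√13148637953010/12390 ≈ 292.66*I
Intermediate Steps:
Z = 241/35 (Z = -241*(-1/35) = 241/35 ≈ 6.8857)
B(D) = (241/35 + D)/(42 + D² + 46*D) (B(D) = (241/35 + D)/(((D² + 45*D) + D) + 42) = (241/35 + D)/((D² + 46*D) + 42) = (241/35 + D)/(42 + D² + 46*D))
√(B(-52) + (175 + 147)*(-266)) = √((241/35 - 52)/(42 + (-52)² + 46*(-52)) + (175 + 147)*(-266)) = √(-1579/35/(42 + 2704 - 2392) + 322*(-266)) = √(-1579/35/354 - 85652) = √((1/354)*(-1579/35) - 85652) = √(-1579/12390 - 85652) = √(-1061229859/12390) = I*√13148637953010/12390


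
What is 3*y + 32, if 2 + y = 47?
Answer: 167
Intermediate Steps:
y = 45 (y = -2 + 47 = 45)
3*y + 32 = 3*45 + 32 = 135 + 32 = 167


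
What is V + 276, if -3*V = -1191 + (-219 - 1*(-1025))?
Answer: 1213/3 ≈ 404.33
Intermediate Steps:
V = 385/3 (V = -(-1191 + (-219 - 1*(-1025)))/3 = -(-1191 + (-219 + 1025))/3 = -(-1191 + 806)/3 = -1/3*(-385) = 385/3 ≈ 128.33)
V + 276 = 385/3 + 276 = 1213/3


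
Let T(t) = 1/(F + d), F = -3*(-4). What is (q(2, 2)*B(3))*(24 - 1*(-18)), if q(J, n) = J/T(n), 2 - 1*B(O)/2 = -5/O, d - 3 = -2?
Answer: 8008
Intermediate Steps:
d = 1 (d = 3 - 2 = 1)
B(O) = 4 + 10/O (B(O) = 4 - (-10)/O = 4 + 10/O)
F = 12
T(t) = 1/13 (T(t) = 1/(12 + 1) = 1/13)
q(J, n) = 13*J (q(J, n) = J/(1/13) = J*13 = 13*J)
(q(2, 2)*B(3))*(24 - 1*(-18)) = ((13*2)*(4 + 10/3))*(24 - 1*(-18)) = (26*(4 + 10*(⅓)))*(24 + 18) = (26*(4 + 10/3))*42 = (26*(22/3))*42 = (572/3)*42 = 8008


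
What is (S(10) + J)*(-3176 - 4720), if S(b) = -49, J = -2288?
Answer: 18452952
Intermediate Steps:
(S(10) + J)*(-3176 - 4720) = (-49 - 2288)*(-3176 - 4720) = -2337*(-7896) = 18452952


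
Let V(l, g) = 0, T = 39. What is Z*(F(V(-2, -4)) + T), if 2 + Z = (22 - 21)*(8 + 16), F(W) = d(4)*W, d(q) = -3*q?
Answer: 858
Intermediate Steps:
F(W) = -12*W (F(W) = (-3*4)*W = -12*W)
Z = 22 (Z = -2 + (22 - 21)*(8 + 16) = -2 + 1*24 = -2 + 24 = 22)
Z*(F(V(-2, -4)) + T) = 22*(-12*0 + 39) = 22*(0 + 39) = 22*39 = 858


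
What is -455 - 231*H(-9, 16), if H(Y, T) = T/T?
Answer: -686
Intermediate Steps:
H(Y, T) = 1
-455 - 231*H(-9, 16) = -455 - 231*1 = -455 - 231 = -686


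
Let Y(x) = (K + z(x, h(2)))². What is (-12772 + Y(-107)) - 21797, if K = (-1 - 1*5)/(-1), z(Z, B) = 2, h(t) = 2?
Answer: -34505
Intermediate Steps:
K = 6 (K = (-1 - 5)*(-1) = -6*(-1) = 6)
Y(x) = 64 (Y(x) = (6 + 2)² = 8² = 64)
(-12772 + Y(-107)) - 21797 = (-12772 + 64) - 21797 = -12708 - 21797 = -34505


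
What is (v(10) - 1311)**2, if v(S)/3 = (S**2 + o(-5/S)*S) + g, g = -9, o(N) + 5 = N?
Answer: 1447209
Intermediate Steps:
o(N) = -5 + N
v(S) = -27 + 3*S**2 + 3*S*(-5 - 5/S) (v(S) = 3*((S**2 + (-5 - 5/S)*S) - 9) = 3*((S**2 + S*(-5 - 5/S)) - 9) = 3*(-9 + S**2 + S*(-5 - 5/S)) = -27 + 3*S**2 + 3*S*(-5 - 5/S))
(v(10) - 1311)**2 = ((-42 - 15*10 + 3*10**2) - 1311)**2 = ((-42 - 150 + 3*100) - 1311)**2 = ((-42 - 150 + 300) - 1311)**2 = (108 - 1311)**2 = (-1203)**2 = 1447209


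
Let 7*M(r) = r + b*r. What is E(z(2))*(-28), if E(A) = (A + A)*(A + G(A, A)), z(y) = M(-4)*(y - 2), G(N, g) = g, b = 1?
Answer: 0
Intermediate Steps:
M(r) = 2*r/7 (M(r) = (r + 1*r)/7 = (r + r)/7 = (2*r)/7 = 2*r/7)
z(y) = 16/7 - 8*y/7 (z(y) = ((2/7)*(-4))*(y - 2) = -8*(-2 + y)/7 = 16/7 - 8*y/7)
E(A) = 4*A² (E(A) = (A + A)*(A + A) = (2*A)*(2*A) = 4*A²)
E(z(2))*(-28) = (4*(16/7 - 8/7*2)²)*(-28) = (4*(16/7 - 16/7)²)*(-28) = (4*0²)*(-28) = (4*0)*(-28) = 0*(-28) = 0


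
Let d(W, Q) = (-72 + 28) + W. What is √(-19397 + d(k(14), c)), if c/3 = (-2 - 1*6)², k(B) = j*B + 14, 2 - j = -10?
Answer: I*√19259 ≈ 138.78*I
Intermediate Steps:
j = 12 (j = 2 - 1*(-10) = 2 + 10 = 12)
k(B) = 14 + 12*B (k(B) = 12*B + 14 = 14 + 12*B)
c = 192 (c = 3*(-2 - 1*6)² = 3*(-2 - 6)² = 3*(-8)² = 3*64 = 192)
d(W, Q) = -44 + W
√(-19397 + d(k(14), c)) = √(-19397 + (-44 + (14 + 12*14))) = √(-19397 + (-44 + (14 + 168))) = √(-19397 + (-44 + 182)) = √(-19397 + 138) = √(-19259) = I*√19259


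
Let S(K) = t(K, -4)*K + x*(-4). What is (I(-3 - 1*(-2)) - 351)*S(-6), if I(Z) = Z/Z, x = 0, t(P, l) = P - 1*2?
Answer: -16800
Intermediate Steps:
t(P, l) = -2 + P (t(P, l) = P - 2 = -2 + P)
I(Z) = 1
S(K) = K*(-2 + K) (S(K) = (-2 + K)*K + 0*(-4) = K*(-2 + K) + 0 = K*(-2 + K))
(I(-3 - 1*(-2)) - 351)*S(-6) = (1 - 351)*(-6*(-2 - 6)) = -(-2100)*(-8) = -350*48 = -16800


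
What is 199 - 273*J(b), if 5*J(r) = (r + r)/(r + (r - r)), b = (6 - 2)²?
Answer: 449/5 ≈ 89.800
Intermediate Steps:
b = 16 (b = 4² = 16)
J(r) = ⅖ (J(r) = ((r + r)/(r + (r - r)))/5 = ((2*r)/(r + 0))/5 = ((2*r)/r)/5 = (⅕)*2 = ⅖)
199 - 273*J(b) = 199 - 273*⅖ = 199 - 546/5 = 449/5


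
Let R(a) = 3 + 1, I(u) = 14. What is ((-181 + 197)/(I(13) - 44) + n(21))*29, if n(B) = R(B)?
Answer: 1508/15 ≈ 100.53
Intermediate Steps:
R(a) = 4
n(B) = 4
((-181 + 197)/(I(13) - 44) + n(21))*29 = ((-181 + 197)/(14 - 44) + 4)*29 = (16/(-30) + 4)*29 = (16*(-1/30) + 4)*29 = (-8/15 + 4)*29 = (52/15)*29 = 1508/15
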